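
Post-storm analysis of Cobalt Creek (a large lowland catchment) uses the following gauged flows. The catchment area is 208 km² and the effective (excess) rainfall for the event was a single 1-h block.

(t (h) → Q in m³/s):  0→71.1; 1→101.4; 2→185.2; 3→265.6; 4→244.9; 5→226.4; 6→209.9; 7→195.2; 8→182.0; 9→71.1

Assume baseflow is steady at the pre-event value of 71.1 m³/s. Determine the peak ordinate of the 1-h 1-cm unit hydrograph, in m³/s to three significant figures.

U_p ≈ 108 m³/s

Direct runoff: 0.0, 30.3, 114.1, 194.5, 173.8, 155.3, 138.8, 124.1, 110.9, 0.0 m³/s; ΣQ_DR = 1042 m³/s, peak = 194.5 m³/s.
Runoff depth d = ΣQ_DR·Δt / A = 1042 × 3600 / (208 km²) = 18.03 mm.
The 1-cm UH is the DRH scaled by (10 mm)/d, so U_p = 194.5 × 10/18.03 = 108 m³/s.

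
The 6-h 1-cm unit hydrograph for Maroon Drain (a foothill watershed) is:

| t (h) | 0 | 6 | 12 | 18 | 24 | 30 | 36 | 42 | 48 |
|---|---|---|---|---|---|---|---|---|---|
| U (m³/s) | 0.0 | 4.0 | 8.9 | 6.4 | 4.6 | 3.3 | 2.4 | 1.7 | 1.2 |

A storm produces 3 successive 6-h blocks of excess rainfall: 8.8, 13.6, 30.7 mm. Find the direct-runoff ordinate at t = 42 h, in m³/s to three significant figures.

By discrete convolution, Q_j = Σ (P_i / 10 mm) · U_{j−i}.
At t = 42 h (j=7): Q = (8.8/10)·1.7 + (13.6/10)·2.4 + (30.7/10)·3.3 = 14.9 m³/s.

Q ≈ 14.9 m³/s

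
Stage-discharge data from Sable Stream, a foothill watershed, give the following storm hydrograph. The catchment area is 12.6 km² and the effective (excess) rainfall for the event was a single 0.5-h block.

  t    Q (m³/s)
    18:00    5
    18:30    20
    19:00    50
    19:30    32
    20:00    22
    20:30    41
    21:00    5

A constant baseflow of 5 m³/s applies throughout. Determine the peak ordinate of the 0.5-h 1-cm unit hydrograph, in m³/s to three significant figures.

U_p ≈ 22.5 m³/s

Direct runoff: 0.0, 15.0, 45.0, 27.0, 17.0, 36.0, 0.0 m³/s; ΣQ_DR = 140.0 m³/s, peak = 45.0 m³/s.
Runoff depth d = ΣQ_DR·Δt / A = 140.0 × 1800 / (12.6 km²) = 20.00 mm.
The 1-cm UH is the DRH scaled by (10 mm)/d, so U_p = 45.0 × 10/20.00 = 22.5 m³/s.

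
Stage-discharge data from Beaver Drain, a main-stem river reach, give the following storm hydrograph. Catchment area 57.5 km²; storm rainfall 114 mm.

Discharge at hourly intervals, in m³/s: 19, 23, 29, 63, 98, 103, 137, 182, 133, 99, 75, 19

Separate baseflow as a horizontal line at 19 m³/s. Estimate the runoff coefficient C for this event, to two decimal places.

ΣQ_DR = 752.0 m³/s; V = ΣQ_DR·Δt = 2.707 × 10^6 m³.
Runoff depth d = V / A = 47.08 mm.
C = d / P = 47.08 / 114 = 0.41.

C ≈ 0.41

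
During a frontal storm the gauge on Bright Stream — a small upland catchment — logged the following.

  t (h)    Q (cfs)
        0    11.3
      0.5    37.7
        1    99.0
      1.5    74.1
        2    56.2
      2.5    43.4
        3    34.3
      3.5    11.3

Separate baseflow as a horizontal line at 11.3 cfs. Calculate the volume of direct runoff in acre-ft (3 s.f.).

Direct-runoff ordinates (Q − Q_b): 0.0, 26.4, 87.7, 62.8, 44.9, 32.1, 23.0, 0.0 cfs.
ΣQ_DR = 276.9 cfs.
With Δt = 0.5 h = 1800 s, V = ΣQ_DR · Δt = 276.9 × 1800 = 4.98 × 10^5 ft³ = 11.4 acre-ft.

V ≈ 11.4 acre-ft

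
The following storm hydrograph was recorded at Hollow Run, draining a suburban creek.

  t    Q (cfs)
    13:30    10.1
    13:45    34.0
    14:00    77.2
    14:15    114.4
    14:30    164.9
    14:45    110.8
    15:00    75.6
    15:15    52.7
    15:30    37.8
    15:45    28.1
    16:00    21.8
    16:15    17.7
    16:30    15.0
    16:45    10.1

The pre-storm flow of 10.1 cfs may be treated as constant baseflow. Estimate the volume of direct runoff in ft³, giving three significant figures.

Direct-runoff ordinates (Q − Q_b): 0.0, 23.9, 67.1, 104.3, 154.8, 100.7, 65.5, 42.6, 27.7, 18.0, 11.7, 7.6, 4.9, 0.0 cfs.
ΣQ_DR = 628.8 cfs.
With Δt = 0.25 h = 900 s, V = ΣQ_DR · Δt = 628.8 × 900 = 5.66 × 10^5 ft³.

V ≈ 5.66 × 10^5 ft³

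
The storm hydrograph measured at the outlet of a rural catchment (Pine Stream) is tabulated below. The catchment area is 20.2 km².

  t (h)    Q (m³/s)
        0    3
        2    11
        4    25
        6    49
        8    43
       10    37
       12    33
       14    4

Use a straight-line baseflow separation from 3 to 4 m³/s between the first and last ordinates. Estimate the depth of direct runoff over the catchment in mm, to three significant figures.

d ≈ 63.1 mm

Direct runoff: 0.00, 7.86, 21.71, 45.57, 39.43, 33.29, 29.14, 0.00 m³/s; ΣQ_DR = 177.0 m³/s.
V = ΣQ_DR · Δt = 177.0 × 7200 s = 1.274 × 10^6 m³.
Over A = 20.2 km², depth = V / A = 63.1 mm.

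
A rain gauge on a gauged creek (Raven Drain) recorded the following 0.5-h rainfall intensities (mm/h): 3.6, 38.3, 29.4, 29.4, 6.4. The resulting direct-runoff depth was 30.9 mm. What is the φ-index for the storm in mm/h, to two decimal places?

φ ≈ 11.77 mm/h

Only the 3 blocks with intensity above φ contribute runoff: 38.3, 29.4, 29.4 mm/h.
Σ(I−φ)·Δt = d  ⇒  (38.3+29.4+29.4 − 3φ)·0.5 = 30.9
φ = (97.10 − 30.9/0.5) / 3 = 11.77 mm/h.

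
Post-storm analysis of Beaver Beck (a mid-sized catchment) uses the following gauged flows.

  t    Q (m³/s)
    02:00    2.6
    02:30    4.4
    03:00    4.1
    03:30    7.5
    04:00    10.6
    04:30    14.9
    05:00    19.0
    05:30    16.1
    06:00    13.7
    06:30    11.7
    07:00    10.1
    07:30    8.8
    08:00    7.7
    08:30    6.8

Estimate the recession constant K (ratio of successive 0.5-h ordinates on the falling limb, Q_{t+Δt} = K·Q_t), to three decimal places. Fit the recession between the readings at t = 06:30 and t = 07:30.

K ≈ 0.867

Using the recession-limb readings at t = 06:30 and t = 07:30: Q falls from 11.7 to 8.8 m³/s over 2 intervals.
K = (Q₂/Q₁)^(1/2) = (8.8/11.7)^(1/2) = 0.867.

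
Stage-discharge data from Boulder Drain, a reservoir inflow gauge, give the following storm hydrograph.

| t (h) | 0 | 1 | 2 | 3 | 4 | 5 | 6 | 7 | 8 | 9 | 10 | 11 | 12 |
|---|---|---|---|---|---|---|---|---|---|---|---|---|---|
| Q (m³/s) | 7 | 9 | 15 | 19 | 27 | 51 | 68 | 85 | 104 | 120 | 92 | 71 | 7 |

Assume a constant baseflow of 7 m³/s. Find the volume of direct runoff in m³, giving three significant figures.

V ≈ 2.10 × 10^6 m³

Direct-runoff ordinates (Q − Q_b): 0.0, 2.0, 8.0, 12.0, 20.0, 44.0, 61.0, 78.0, 97.0, 113.0, 85.0, 64.0, 0.0 m³/s.
ΣQ_DR = 584.0 m³/s.
With Δt = 1 h = 3600 s, V = ΣQ_DR · Δt = 584.0 × 3600 = 2.10 × 10^6 m³.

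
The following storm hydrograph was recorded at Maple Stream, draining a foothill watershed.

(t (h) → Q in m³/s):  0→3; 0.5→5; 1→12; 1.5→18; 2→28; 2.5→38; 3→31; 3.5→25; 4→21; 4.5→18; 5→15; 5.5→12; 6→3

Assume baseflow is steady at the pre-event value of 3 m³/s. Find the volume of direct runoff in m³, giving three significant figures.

V ≈ 3.42 × 10^5 m³

Direct-runoff ordinates (Q − Q_b): 0.0, 2.0, 9.0, 15.0, 25.0, 35.0, 28.0, 22.0, 18.0, 15.0, 12.0, 9.0, 0.0 m³/s.
ΣQ_DR = 190.0 m³/s.
With Δt = 0.5 h = 1800 s, V = ΣQ_DR · Δt = 190.0 × 1800 = 3.42 × 10^5 m³.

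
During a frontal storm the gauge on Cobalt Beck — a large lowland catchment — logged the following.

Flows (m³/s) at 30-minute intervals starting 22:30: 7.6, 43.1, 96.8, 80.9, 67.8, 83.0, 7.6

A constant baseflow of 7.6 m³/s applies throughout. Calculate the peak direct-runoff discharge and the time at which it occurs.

Subtracting baseflow gives direct-runoff ordinates: 0.0, 35.5, 89.2, 73.3, 60.2, 75.4, 0.0 m³/s.
The maximum is 89.2 m³/s, occurring at the reading for t = 23:30.

Q_p = 89.2 m³/s at t = 23:30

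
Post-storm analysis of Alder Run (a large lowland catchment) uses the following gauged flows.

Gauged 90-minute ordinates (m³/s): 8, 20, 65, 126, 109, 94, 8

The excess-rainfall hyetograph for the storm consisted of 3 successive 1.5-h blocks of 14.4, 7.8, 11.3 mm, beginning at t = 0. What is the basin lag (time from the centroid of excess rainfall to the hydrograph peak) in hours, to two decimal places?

Centroid of excess rainfall: t_c = Σ P_i·t̄_i / ΣP_i = 2.1112 h (block centres at 0.75, 2.25, 3.75 h).
Hydrograph peak occurs at t = 4.5 h, so basin lag t_L = 4.5 − 2.1112 = 2.39 h.

t_L ≈ 2.39 h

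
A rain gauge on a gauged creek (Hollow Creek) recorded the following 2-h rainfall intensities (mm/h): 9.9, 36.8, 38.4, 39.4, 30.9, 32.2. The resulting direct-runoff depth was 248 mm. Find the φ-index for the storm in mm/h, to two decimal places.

φ ≈ 10.74 mm/h

Only the 5 blocks with intensity above φ contribute runoff: 36.8, 38.4, 39.4, 30.9, 32.2 mm/h.
Σ(I−φ)·Δt = d  ⇒  (36.8+38.4+39.4+30.9+32.2 − 5φ)·2 = 248
φ = (177.7 − 248/2) / 5 = 10.74 mm/h.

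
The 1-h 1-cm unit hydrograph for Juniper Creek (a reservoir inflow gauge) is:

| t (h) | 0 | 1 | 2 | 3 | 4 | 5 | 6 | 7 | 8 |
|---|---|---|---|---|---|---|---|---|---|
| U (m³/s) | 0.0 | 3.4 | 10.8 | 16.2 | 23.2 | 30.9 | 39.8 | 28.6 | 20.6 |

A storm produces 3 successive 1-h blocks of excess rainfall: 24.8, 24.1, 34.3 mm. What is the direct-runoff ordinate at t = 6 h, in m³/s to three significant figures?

By discrete convolution, Q_j = Σ (P_i / 10 mm) · U_{j−i}.
At t = 6 h (j=6): Q = (24.8/10)·39.8 + (24.1/10)·30.9 + (34.3/10)·23.2 = 253 m³/s.

Q ≈ 253 m³/s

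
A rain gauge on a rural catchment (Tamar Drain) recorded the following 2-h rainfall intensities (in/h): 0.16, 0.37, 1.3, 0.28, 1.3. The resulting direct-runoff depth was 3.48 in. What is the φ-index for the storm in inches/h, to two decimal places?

Only the 2 blocks with intensity above φ contribute runoff: 1.3, 1.3 in/h.
Σ(I−φ)·Δt = d  ⇒  (1.3+1.3 − 2φ)·2 = 3.48
φ = (2.600 − 3.48/2) / 2 = 0.43 in/h.

φ ≈ 0.43 in/h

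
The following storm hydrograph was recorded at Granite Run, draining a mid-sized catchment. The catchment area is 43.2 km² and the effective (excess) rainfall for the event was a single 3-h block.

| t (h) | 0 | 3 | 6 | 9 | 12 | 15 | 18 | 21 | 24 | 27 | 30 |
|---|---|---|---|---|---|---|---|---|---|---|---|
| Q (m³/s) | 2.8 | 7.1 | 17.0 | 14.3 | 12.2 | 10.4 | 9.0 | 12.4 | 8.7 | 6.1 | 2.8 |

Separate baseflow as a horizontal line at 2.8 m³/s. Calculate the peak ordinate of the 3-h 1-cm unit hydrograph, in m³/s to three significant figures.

U_p ≈ 7.89 m³/s

Direct runoff: 0.0, 4.3, 14.2, 11.5, 9.4, 7.6, 6.2, 9.6, 5.9, 3.3, 0.0 m³/s; ΣQ_DR = 72.00 m³/s, peak = 14.2 m³/s.
Runoff depth d = ΣQ_DR·Δt / A = 72.00 × 10800 / (43.2 km²) = 18.00 mm.
The 1-cm UH is the DRH scaled by (10 mm)/d, so U_p = 14.2 × 10/18.00 = 7.89 m³/s.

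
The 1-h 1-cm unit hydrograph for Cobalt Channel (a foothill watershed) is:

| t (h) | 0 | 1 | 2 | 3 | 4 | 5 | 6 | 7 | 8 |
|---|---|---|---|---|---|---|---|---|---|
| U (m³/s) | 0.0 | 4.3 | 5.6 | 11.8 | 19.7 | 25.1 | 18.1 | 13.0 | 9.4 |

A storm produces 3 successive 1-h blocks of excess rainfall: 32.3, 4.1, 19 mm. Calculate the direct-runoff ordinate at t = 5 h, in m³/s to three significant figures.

Q ≈ 112 m³/s

By discrete convolution, Q_j = Σ (P_i / 10 mm) · U_{j−i}.
At t = 5 h (j=5): Q = (32.3/10)·25.1 + (4.1/10)·19.7 + (19/10)·11.8 = 112 m³/s.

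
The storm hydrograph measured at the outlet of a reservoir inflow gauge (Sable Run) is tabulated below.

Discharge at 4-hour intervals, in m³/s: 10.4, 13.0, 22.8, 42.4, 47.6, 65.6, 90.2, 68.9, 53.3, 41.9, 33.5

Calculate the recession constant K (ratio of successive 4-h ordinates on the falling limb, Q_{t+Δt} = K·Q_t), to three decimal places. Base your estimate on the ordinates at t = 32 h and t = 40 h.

K ≈ 0.793

Using the recession-limb readings at t = 32 h and t = 40 h: Q falls from 53.3 to 33.5 m³/s over 2 intervals.
K = (Q₂/Q₁)^(1/2) = (33.5/53.3)^(1/2) = 0.793.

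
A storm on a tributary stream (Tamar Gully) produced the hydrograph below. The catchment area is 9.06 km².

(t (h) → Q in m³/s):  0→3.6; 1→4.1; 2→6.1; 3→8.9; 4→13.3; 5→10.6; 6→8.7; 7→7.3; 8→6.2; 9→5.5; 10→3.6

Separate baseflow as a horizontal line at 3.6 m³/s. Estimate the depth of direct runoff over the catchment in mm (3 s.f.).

d ≈ 15.2 mm

Direct runoff: 0.0, 0.5, 2.5, 5.3, 9.7, 7.0, 5.1, 3.7, 2.6, 1.9, 0.0 m³/s; ΣQ_DR = 38.30 m³/s.
V = ΣQ_DR · Δt = 38.30 × 3600 s = 1.379 × 10^5 m³.
Over A = 9.06 km², depth = V / A = 15.2 mm.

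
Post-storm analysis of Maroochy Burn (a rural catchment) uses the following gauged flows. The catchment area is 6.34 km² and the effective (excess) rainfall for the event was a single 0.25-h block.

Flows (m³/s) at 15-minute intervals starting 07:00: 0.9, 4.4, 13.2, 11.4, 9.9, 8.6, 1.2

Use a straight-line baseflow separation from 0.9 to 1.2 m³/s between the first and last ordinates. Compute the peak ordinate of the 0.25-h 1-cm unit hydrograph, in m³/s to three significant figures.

U_p ≈ 20.3 m³/s

Direct runoff: 0.00, 3.45, 12.20, 10.35, 8.80, 7.45, 0.00 m³/s; ΣQ_DR = 42.25 m³/s, peak = 12.20 m³/s.
Runoff depth d = ΣQ_DR·Δt / A = 42.25 × 900 / (6.34 km²) = 5.998 mm.
The 1-cm UH is the DRH scaled by (10 mm)/d, so U_p = 12.20 × 10/5.998 = 20.3 m³/s.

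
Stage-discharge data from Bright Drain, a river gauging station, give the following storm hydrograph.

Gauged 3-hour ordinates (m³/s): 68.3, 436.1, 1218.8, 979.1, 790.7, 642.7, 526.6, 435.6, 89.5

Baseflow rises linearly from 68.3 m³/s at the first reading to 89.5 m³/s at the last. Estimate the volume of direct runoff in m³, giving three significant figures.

V ≈ 4.84 × 10^7 m³

Direct-runoff ordinates (Q − Q_b): 0.00, 365.15, 1145.20, 902.85, 711.80, 561.15, 442.40, 348.75, 0.00 m³/s.
ΣQ_DR = 4477 m³/s.
With Δt = 3 h = 10800 s, V = ΣQ_DR · Δt = 4477 × 10800 = 4.84 × 10^7 m³.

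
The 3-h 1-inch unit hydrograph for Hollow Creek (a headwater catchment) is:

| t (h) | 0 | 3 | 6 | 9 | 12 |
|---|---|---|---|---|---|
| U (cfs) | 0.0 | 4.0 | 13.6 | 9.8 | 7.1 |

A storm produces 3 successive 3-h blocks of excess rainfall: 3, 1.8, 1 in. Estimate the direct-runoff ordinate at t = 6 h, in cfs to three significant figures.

Q ≈ 48.0 cfs

By discrete convolution, Q_j = Σ (P_i / 1 in) · U_{j−i}.
At t = 6 h (j=2): Q = (3/1)·13.6 + (1.8/1)·4.0 + (1/1)·0.0 = 48.0 cfs.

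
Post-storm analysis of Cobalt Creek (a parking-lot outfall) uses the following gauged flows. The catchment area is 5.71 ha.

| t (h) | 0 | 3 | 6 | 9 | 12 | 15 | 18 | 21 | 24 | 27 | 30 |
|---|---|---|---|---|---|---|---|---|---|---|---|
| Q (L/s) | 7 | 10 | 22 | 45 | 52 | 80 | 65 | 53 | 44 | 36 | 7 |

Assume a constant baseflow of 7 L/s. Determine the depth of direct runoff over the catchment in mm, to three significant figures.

d ≈ 65.1 mm

Direct runoff: 0.0, 3.0, 15.0, 38.0, 45.0, 73.0, 58.0, 46.0, 37.0, 29.0, 0.0 L/s; ΣQ_DR = 344.0 L/s.
V = ΣQ_DR · Δt = 344.0 × 10800 s = 3.715 × 10^6 L.
Over A = 5.71 ha, depth = V / A = 65.1 mm.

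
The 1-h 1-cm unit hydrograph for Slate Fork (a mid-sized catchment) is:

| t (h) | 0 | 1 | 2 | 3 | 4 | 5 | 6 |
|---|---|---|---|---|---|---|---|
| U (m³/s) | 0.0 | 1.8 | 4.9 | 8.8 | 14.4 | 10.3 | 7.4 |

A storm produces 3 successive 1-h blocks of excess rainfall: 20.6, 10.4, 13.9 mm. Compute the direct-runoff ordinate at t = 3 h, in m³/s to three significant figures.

By discrete convolution, Q_j = Σ (P_i / 10 mm) · U_{j−i}.
At t = 3 h (j=3): Q = (20.6/10)·8.8 + (10.4/10)·4.9 + (13.9/10)·1.8 = 25.7 m³/s.

Q ≈ 25.7 m³/s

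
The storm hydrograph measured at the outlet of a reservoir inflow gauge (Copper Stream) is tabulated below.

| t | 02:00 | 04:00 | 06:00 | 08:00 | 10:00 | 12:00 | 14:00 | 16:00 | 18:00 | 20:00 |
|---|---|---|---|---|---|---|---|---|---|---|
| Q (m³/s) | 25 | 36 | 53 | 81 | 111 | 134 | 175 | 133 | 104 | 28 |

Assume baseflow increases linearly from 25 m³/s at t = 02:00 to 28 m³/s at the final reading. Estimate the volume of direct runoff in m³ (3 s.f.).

V ≈ 4.43 × 10^6 m³

Direct-runoff ordinates (Q − Q_b): 0.00, 10.67, 27.33, 55.00, 84.67, 107.33, 148.00, 105.67, 76.33, 0.00 m³/s.
ΣQ_DR = 615.0 m³/s.
With Δt = 2 h = 7200 s, V = ΣQ_DR · Δt = 615.0 × 7200 = 4.43 × 10^6 m³.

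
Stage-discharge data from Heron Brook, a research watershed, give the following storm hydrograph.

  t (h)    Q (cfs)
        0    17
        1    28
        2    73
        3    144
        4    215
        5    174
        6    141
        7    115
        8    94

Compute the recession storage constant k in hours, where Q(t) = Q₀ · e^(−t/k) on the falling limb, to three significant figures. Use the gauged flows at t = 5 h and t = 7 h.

k ≈ 4.83 h

On the falling limb, Q drops from 174 to 115 cfs between t = 5 h and t = 7 h (Δt = 2 h).
k = −Δt / ln(Q₂/Q₁) = −2 / ln(115/174) = 4.83 h.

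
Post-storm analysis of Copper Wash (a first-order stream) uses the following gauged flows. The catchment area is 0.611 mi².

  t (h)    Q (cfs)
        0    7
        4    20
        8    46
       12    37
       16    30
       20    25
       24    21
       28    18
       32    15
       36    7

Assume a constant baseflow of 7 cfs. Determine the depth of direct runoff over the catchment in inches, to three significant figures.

d ≈ 1.58 in

Direct runoff: 0.0, 13.0, 39.0, 30.0, 23.0, 18.0, 14.0, 11.0, 8.0, 0.0 cfs; ΣQ_DR = 156.0 cfs.
V = ΣQ_DR · Δt = 156.0 × 14400 s = 2.246 × 10^6 ft³.
Over A = 0.611 mi², depth = V / A = 1.58 in.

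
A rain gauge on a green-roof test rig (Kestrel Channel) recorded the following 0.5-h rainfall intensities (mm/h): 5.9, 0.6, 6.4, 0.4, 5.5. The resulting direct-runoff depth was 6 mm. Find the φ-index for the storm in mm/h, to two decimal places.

φ ≈ 1.93 mm/h

Only the 3 blocks with intensity above φ contribute runoff: 5.9, 6.4, 5.5 mm/h.
Σ(I−φ)·Δt = d  ⇒  (5.9+6.4+5.5 − 3φ)·0.5 = 6
φ = (17.80 − 6/0.5) / 3 = 1.93 mm/h.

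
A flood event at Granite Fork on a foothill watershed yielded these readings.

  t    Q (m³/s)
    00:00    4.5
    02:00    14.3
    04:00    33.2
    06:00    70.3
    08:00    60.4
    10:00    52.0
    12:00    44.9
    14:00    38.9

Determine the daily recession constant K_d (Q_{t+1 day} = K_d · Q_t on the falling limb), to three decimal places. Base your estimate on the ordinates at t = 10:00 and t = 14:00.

K_d ≈ 0.175

Between t = 10:00 and t = 14:00 the flow falls from 52.0 to 38.9 m³/s over 2×2 h = 4 h.
Per-interval ratio K = (38.9/52.0)^(1/2) = 0.8649; K_d = K^(24/2) = 0.175.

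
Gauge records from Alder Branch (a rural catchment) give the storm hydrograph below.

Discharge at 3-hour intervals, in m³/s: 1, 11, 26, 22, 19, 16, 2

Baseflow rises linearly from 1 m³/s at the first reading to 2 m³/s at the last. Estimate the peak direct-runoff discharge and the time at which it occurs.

Q_p = 24.67 m³/s at t = 6 h

Subtracting baseflow gives direct-runoff ordinates: 0.00, 9.83, 24.67, 20.50, 17.33, 14.17, 0.00 m³/s.
The maximum is 24.67 m³/s, occurring at the reading for t = 6 h.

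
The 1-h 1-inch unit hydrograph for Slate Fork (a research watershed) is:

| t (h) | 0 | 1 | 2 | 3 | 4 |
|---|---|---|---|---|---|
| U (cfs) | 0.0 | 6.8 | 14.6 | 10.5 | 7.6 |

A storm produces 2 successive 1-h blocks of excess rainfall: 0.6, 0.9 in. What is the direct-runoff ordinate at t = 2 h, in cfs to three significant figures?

Q ≈ 14.9 cfs

By discrete convolution, Q_j = Σ (P_i / 1 in) · U_{j−i}.
At t = 2 h (j=2): Q = (0.6/1)·14.6 + (0.9/1)·6.8 = 14.9 cfs.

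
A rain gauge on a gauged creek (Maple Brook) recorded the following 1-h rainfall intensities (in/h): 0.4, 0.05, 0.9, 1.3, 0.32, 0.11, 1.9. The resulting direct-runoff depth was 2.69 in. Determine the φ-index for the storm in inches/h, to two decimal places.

φ ≈ 0.47 in/h

Only the 3 blocks with intensity above φ contribute runoff: 0.9, 1.3, 1.9 in/h.
Σ(I−φ)·Δt = d  ⇒  (0.9+1.3+1.9 − 3φ)·1 = 2.69
φ = (4.100 − 2.69/1) / 3 = 0.47 in/h.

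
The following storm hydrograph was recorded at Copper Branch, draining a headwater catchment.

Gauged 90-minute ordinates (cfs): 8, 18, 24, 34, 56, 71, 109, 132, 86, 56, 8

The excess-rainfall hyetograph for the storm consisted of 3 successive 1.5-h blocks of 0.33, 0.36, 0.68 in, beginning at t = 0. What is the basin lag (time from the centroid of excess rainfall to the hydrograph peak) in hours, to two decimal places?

Centroid of excess rainfall: t_c = Σ P_i·t̄_i / ΣP_i = 2.6332 h (block centres at 0.75, 2.25, 3.75 h).
Hydrograph peak occurs at t = 10.5 h, so basin lag t_L = 10.5 − 2.6332 = 7.87 h.

t_L ≈ 7.87 h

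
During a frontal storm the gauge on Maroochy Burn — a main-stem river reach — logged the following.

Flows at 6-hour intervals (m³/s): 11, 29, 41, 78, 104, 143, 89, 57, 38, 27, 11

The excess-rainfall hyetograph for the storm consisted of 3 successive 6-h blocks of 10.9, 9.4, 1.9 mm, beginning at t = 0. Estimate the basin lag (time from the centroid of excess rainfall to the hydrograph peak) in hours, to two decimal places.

t_L ≈ 23.43 h

Centroid of excess rainfall: t_c = Σ P_i·t̄_i / ΣP_i = 6.5676 h (block centres at 3, 9, 15 h).
Hydrograph peak occurs at t = 30 h, so basin lag t_L = 30 − 6.5676 = 23.43 h.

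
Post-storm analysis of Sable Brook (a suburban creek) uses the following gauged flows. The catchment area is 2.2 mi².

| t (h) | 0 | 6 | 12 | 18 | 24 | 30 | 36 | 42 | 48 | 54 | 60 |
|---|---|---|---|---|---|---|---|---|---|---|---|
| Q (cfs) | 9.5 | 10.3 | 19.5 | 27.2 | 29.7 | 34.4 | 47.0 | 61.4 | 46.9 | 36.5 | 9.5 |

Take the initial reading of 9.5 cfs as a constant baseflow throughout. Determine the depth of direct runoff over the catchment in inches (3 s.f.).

Direct runoff: 0.0, 0.8, 10.0, 17.7, 20.2, 24.9, 37.5, 51.9, 37.4, 27.0, 0.0 cfs; ΣQ_DR = 227.4 cfs.
V = ΣQ_DR · Δt = 227.4 × 21600 s = 4.912 × 10^6 ft³.
Over A = 2.2 mi², depth = V / A = 0.961 in.

d ≈ 0.961 in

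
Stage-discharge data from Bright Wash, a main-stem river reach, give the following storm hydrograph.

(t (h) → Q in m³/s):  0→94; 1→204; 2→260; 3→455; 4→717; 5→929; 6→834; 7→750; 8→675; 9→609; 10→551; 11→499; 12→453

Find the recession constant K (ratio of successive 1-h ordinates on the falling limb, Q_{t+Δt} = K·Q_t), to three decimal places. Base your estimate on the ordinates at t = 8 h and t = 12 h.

Using the recession-limb readings at t = 8 h and t = 12 h: Q falls from 675 to 453 m³/s over 4 intervals.
K = (Q₂/Q₁)^(1/4) = (453/675)^(1/4) = 0.905.

K ≈ 0.905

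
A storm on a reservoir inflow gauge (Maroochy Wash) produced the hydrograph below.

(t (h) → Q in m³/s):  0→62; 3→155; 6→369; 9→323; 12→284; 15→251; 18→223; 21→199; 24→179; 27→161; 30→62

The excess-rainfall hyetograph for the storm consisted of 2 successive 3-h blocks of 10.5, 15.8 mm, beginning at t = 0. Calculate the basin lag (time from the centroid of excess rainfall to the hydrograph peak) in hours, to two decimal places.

t_L ≈ 2.70 h

Centroid of excess rainfall: t_c = Σ P_i·t̄_i / ΣP_i = 3.3023 h (block centres at 1.5, 4.5 h).
Hydrograph peak occurs at t = 6 h, so basin lag t_L = 6 − 3.3023 = 2.70 h.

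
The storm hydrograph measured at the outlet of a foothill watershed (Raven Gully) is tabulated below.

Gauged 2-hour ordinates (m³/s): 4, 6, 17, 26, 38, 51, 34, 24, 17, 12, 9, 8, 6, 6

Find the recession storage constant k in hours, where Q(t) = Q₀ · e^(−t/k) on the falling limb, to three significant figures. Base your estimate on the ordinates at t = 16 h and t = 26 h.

On the falling limb, Q drops from 17 to 6 m³/s between t = 16 h and t = 26 h (Δt = 10 h).
k = −Δt / ln(Q₂/Q₁) = −10 / ln(6/17) = 9.60 h.

k ≈ 9.60 h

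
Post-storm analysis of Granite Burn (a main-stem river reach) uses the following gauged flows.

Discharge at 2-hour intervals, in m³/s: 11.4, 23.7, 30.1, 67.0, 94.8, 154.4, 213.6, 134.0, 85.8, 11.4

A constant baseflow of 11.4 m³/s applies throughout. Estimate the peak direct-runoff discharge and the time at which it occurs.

Subtracting baseflow gives direct-runoff ordinates: 0.0, 12.3, 18.7, 55.6, 83.4, 143.0, 202.2, 122.6, 74.4, 0.0 m³/s.
The maximum is 202.2 m³/s, occurring at the reading for t = 12 h.

Q_p = 202.2 m³/s at t = 12 h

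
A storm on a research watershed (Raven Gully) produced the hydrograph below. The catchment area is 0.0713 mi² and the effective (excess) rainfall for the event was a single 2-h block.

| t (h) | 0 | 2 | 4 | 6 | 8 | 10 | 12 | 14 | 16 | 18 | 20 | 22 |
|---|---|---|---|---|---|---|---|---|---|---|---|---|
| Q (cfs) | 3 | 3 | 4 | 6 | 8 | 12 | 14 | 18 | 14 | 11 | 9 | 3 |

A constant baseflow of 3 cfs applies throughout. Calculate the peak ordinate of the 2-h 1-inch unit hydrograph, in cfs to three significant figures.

Direct runoff: 0.0, 0.0, 1.0, 3.0, 5.0, 9.0, 11.0, 15.0, 11.0, 8.0, 6.0, 0.0 cfs; ΣQ_DR = 69.00 cfs, peak = 15.0 cfs.
Runoff depth d = ΣQ_DR·Δt / A = 69.00 × 7200 / (0.0713 mi²) = 2.999 in.
The 1-inch UH is the DRH scaled by (1 in)/d, so U_p = 15.0 × 1/2.999 = 5.00 cfs.

U_p ≈ 5.00 cfs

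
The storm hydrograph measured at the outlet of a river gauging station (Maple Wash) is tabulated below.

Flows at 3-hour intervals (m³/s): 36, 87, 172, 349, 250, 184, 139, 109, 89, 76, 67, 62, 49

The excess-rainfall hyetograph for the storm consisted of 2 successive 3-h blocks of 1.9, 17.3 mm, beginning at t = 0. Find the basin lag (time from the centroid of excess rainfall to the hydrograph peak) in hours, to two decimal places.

Centroid of excess rainfall: t_c = Σ P_i·t̄_i / ΣP_i = 4.2031 h (block centres at 1.5, 4.5 h).
Hydrograph peak occurs at t = 9 h, so basin lag t_L = 9 − 4.2031 = 4.80 h.

t_L ≈ 4.80 h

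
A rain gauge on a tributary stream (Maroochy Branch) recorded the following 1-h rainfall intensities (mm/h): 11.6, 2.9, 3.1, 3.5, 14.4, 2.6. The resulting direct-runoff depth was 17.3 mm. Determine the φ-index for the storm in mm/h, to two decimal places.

Only the 2 blocks with intensity above φ contribute runoff: 11.6, 14.4 mm/h.
Σ(I−φ)·Δt = d  ⇒  (11.6+14.4 − 2φ)·1 = 17.3
φ = (26.00 − 17.3/1) / 2 = 4.35 mm/h.

φ ≈ 4.35 mm/h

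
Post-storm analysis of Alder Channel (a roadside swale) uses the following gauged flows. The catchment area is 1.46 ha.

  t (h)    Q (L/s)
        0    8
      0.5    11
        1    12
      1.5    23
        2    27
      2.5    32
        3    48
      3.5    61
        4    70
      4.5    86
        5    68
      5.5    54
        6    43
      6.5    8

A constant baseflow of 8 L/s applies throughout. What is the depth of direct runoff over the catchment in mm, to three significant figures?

Direct runoff: 0.0, 3.0, 4.0, 15.0, 19.0, 24.0, 40.0, 53.0, 62.0, 78.0, 60.0, 46.0, 35.0, 0.0 L/s; ΣQ_DR = 439.0 L/s.
V = ΣQ_DR · Δt = 439.0 × 1800 s = 7.902 × 10^5 L.
Over A = 1.46 ha, depth = V / A = 54.1 mm.

d ≈ 54.1 mm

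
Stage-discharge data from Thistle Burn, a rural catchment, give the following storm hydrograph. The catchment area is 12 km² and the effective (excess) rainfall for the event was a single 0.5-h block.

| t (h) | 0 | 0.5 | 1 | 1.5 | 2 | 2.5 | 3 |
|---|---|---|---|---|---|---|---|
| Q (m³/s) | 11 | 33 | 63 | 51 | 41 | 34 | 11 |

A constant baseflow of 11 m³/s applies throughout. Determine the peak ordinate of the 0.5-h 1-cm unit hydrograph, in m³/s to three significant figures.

Direct runoff: 0.0, 22.0, 52.0, 40.0, 30.0, 23.0, 0.0 m³/s; ΣQ_DR = 167.0 m³/s, peak = 52.0 m³/s.
Runoff depth d = ΣQ_DR·Δt / A = 167.0 × 1800 / (12 km²) = 25.05 mm.
The 1-cm UH is the DRH scaled by (10 mm)/d, so U_p = 52.0 × 10/25.05 = 20.8 m³/s.

U_p ≈ 20.8 m³/s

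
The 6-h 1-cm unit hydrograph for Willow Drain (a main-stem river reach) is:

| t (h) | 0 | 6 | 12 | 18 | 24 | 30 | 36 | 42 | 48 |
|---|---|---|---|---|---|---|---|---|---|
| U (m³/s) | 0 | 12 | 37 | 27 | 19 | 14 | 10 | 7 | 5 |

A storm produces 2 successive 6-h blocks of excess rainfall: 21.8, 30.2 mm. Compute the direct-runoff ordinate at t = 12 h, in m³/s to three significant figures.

By discrete convolution, Q_j = Σ (P_i / 10 mm) · U_{j−i}.
At t = 12 h (j=2): Q = (21.8/10)·37 + (30.2/10)·12 = 117 m³/s.

Q ≈ 117 m³/s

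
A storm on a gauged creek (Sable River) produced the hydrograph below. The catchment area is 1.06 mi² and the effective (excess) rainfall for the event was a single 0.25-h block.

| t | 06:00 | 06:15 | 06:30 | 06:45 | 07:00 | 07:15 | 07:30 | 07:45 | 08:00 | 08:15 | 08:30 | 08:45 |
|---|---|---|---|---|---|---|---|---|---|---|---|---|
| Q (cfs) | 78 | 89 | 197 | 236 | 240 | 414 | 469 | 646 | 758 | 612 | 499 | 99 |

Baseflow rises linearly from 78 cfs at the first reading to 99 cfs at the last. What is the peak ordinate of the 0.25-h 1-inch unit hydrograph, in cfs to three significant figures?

U_p ≈ 555 cfs

Direct runoff: 0.00, 9.09, 115.18, 152.27, 154.36, 326.45, 379.55, 554.64, 664.73, 516.82, 401.91, 0.00 cfs; ΣQ_DR = 3275 cfs, peak = 664.73 cfs.
Runoff depth d = ΣQ_DR·Δt / A = 3275 × 900 / (1.06 mi²) = 1.197 in.
The 1-inch UH is the DRH scaled by (1 in)/d, so U_p = 664.73 × 1/1.197 = 555 cfs.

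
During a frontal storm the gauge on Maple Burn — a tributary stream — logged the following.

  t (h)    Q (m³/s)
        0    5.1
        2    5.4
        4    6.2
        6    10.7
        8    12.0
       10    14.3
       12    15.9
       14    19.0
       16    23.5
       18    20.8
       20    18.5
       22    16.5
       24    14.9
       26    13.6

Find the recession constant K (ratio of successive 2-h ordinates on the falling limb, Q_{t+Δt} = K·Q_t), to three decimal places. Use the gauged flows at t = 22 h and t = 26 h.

K ≈ 0.908

Using the recession-limb readings at t = 22 h and t = 26 h: Q falls from 16.5 to 13.6 m³/s over 2 intervals.
K = (Q₂/Q₁)^(1/2) = (13.6/16.5)^(1/2) = 0.908.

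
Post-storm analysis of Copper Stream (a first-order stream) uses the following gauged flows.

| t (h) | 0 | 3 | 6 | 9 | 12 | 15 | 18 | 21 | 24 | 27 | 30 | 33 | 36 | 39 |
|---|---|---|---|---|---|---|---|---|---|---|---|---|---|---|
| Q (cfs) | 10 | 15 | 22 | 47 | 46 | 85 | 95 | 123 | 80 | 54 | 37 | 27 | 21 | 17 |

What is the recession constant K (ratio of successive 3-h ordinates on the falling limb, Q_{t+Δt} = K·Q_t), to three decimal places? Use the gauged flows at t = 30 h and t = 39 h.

K ≈ 0.772

Using the recession-limb readings at t = 30 h and t = 39 h: Q falls from 37 to 17 cfs over 3 intervals.
K = (Q₂/Q₁)^(1/3) = (17/37)^(1/3) = 0.772.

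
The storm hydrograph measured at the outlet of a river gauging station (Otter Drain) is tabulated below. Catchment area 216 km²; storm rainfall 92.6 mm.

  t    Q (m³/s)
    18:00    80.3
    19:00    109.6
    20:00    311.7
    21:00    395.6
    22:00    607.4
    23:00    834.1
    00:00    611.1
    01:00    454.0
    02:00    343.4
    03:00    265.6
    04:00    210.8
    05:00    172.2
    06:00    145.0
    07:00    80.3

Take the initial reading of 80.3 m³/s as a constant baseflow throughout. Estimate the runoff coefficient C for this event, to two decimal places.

C ≈ 0.63

ΣQ_DR = 3497 m³/s; V = ΣQ_DR·Δt = 1.259 × 10^7 m³.
Runoff depth d = V / A = 58.28 mm.
C = d / P = 58.28 / 92.6 = 0.63.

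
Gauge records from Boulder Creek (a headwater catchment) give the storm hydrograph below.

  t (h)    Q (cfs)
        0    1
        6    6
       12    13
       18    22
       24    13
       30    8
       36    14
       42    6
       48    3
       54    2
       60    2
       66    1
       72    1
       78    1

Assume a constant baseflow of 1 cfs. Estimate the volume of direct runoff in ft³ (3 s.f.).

Direct-runoff ordinates (Q − Q_b): 0.0, 5.0, 12.0, 21.0, 12.0, 7.0, 13.0, 5.0, 2.0, 1.0, 1.0, 0.0, 0.0, 0.0 cfs.
ΣQ_DR = 79.00 cfs.
With Δt = 6 h = 21600 s, V = ΣQ_DR · Δt = 79.00 × 21600 = 1.71 × 10^6 ft³.

V ≈ 1.71 × 10^6 ft³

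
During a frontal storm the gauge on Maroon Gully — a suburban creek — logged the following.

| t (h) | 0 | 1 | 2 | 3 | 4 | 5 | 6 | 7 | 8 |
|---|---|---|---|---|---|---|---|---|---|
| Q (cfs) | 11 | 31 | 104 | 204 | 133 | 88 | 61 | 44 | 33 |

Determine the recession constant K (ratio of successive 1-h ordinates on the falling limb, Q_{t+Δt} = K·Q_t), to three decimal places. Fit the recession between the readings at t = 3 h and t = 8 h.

K ≈ 0.695

Using the recession-limb readings at t = 3 h and t = 8 h: Q falls from 204 to 33 cfs over 5 intervals.
K = (Q₂/Q₁)^(1/5) = (33/204)^(1/5) = 0.695.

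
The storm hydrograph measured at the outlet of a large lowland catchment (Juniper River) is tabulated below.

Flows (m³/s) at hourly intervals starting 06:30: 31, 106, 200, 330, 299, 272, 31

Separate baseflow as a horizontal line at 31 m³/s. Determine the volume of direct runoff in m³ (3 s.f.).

Direct-runoff ordinates (Q − Q_b): 0.0, 75.0, 169.0, 299.0, 268.0, 241.0, 0.0 m³/s.
ΣQ_DR = 1052 m³/s.
With Δt = 1 h = 3600 s, V = ΣQ_DR · Δt = 1052 × 3600 = 3.79 × 10^6 m³.

V ≈ 3.79 × 10^6 m³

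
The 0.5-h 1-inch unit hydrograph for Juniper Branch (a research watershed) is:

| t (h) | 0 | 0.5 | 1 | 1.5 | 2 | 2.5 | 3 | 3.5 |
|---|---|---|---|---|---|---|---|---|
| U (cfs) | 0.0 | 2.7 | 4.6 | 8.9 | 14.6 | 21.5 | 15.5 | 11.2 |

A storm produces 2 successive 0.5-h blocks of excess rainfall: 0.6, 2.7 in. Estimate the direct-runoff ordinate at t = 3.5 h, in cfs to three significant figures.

Q ≈ 48.6 cfs

By discrete convolution, Q_j = Σ (P_i / 1 in) · U_{j−i}.
At t = 3.5 h (j=7): Q = (0.6/1)·11.2 + (2.7/1)·15.5 = 48.6 cfs.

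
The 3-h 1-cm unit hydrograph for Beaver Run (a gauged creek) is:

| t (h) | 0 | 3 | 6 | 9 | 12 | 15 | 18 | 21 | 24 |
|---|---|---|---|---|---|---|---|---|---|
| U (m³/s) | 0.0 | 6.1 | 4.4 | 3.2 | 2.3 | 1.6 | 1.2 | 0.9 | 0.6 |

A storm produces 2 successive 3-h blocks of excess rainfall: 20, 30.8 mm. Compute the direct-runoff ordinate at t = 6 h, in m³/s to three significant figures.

By discrete convolution, Q_j = Σ (P_i / 10 mm) · U_{j−i}.
At t = 6 h (j=2): Q = (20/10)·4.4 + (30.8/10)·6.1 = 27.6 m³/s.

Q ≈ 27.6 m³/s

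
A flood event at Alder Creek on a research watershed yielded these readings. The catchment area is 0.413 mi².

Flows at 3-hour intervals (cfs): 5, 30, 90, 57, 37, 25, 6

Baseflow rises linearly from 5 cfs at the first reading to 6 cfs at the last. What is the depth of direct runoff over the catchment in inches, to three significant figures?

d ≈ 2.38 in

Direct runoff: 0.00, 24.83, 84.67, 51.50, 31.33, 19.17, 0.00 cfs; ΣQ_DR = 211.5 cfs.
V = ΣQ_DR · Δt = 211.5 × 10800 s = 2.284 × 10^6 ft³.
Over A = 0.413 mi², depth = V / A = 2.38 in.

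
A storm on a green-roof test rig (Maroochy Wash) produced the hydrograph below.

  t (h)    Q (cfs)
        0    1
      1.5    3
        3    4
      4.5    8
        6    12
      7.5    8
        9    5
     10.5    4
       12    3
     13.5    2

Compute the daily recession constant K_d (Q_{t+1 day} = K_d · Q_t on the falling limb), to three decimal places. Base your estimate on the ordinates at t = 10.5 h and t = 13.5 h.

K_d ≈ 0.004

Between t = 10.5 h and t = 13.5 h the flow falls from 4 to 2 cfs over 2×1.5 h = 3 h.
Per-interval ratio K = (2/4)^(1/2) = 0.7071; K_d = K^(24/1.5) = 0.004.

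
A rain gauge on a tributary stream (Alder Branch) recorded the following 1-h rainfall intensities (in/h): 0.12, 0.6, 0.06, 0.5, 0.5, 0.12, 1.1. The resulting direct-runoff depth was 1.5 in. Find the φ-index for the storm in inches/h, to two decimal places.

φ ≈ 0.30 in/h

Only the 4 blocks with intensity above φ contribute runoff: 0.6, 0.5, 0.5, 1.1 in/h.
Σ(I−φ)·Δt = d  ⇒  (0.6+0.5+0.5+1.1 − 4φ)·1 = 1.5
φ = (2.700 − 1.5/1) / 4 = 0.30 in/h.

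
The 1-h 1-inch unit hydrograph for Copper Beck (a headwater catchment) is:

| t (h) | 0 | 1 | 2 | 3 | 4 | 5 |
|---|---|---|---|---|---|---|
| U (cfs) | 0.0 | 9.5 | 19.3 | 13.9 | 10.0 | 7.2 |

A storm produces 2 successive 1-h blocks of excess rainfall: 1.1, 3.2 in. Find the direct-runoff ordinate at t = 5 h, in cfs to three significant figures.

Q ≈ 39.9 cfs

By discrete convolution, Q_j = Σ (P_i / 1 in) · U_{j−i}.
At t = 5 h (j=5): Q = (1.1/1)·7.2 + (3.2/1)·10.0 = 39.9 cfs.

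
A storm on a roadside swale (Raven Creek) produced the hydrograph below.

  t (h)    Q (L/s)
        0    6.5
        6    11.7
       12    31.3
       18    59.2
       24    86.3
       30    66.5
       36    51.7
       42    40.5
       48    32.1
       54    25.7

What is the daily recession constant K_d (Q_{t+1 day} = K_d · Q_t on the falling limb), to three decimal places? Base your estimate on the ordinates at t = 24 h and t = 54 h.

Between t = 24 h and t = 54 h the flow falls from 86.3 to 25.7 L/s over 5×6 h = 30 h.
Per-interval ratio K = (25.7/86.3)^(1/5) = 0.7848; K_d = K^(24/6) = 0.379.

K_d ≈ 0.379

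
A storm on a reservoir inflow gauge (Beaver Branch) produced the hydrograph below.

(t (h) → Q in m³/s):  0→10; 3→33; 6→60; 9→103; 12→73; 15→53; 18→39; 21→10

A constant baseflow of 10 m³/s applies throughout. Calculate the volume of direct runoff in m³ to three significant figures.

V ≈ 3.25 × 10^6 m³

Direct-runoff ordinates (Q − Q_b): 0.0, 23.0, 50.0, 93.0, 63.0, 43.0, 29.0, 0.0 m³/s.
ΣQ_DR = 301.0 m³/s.
With Δt = 3 h = 10800 s, V = ΣQ_DR · Δt = 301.0 × 10800 = 3.25 × 10^6 m³.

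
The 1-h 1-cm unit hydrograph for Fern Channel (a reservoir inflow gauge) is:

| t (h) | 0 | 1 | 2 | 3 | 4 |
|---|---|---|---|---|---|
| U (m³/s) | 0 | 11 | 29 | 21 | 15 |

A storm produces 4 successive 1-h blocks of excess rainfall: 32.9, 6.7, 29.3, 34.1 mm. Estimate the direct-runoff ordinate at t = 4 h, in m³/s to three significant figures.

By discrete convolution, Q_j = Σ (P_i / 10 mm) · U_{j−i}.
At t = 4 h (j=4): Q = (32.9/10)·15 + (6.7/10)·21 + (29.3/10)·29 + (34.1/10)·11 = 186 m³/s.

Q ≈ 186 m³/s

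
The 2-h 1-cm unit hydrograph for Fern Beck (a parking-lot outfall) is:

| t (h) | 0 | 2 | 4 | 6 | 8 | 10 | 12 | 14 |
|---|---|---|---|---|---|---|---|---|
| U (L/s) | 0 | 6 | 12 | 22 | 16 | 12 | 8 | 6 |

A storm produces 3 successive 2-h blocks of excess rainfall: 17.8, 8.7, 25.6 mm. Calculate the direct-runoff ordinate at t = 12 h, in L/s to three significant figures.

Q ≈ 65.6 L/s

By discrete convolution, Q_j = Σ (P_i / 10 mm) · U_{j−i}.
At t = 12 h (j=6): Q = (17.8/10)·8 + (8.7/10)·12 + (25.6/10)·16 = 65.6 L/s.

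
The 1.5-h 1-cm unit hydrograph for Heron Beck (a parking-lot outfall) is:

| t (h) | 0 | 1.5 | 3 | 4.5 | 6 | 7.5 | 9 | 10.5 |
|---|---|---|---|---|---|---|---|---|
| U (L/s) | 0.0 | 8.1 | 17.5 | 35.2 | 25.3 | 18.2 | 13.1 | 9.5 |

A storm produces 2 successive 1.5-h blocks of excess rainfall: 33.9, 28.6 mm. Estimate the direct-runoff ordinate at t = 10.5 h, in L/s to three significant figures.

Q ≈ 69.7 L/s

By discrete convolution, Q_j = Σ (P_i / 10 mm) · U_{j−i}.
At t = 10.5 h (j=7): Q = (33.9/10)·9.5 + (28.6/10)·13.1 = 69.7 L/s.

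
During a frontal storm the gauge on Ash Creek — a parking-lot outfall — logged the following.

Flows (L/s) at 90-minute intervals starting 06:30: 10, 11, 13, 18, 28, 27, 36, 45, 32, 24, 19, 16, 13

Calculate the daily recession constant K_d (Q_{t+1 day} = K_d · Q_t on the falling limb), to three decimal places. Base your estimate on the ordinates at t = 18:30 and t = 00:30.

K_d ≈ 0.027

Between t = 18:30 and t = 00:30 the flow falls from 32 to 13 L/s over 4×1.5 h = 6 h.
Per-interval ratio K = (13/32)^(1/4) = 0.7984; K_d = K^(24/1.5) = 0.027.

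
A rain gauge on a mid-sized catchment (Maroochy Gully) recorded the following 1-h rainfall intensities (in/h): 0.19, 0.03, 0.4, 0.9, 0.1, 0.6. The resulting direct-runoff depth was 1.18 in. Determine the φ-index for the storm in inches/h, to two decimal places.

φ ≈ 0.24 in/h

Only the 3 blocks with intensity above φ contribute runoff: 0.4, 0.9, 0.6 in/h.
Σ(I−φ)·Δt = d  ⇒  (0.4+0.9+0.6 − 3φ)·1 = 1.18
φ = (1.900 − 1.18/1) / 3 = 0.24 in/h.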